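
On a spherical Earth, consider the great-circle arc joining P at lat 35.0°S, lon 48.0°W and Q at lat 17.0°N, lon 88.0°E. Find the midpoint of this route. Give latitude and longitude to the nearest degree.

Write both endpoints as unit vectors p₁, p₂ with components (cos φ cos λ, cos φ sin λ, sin φ).
The central angle between the endpoints is δ = arccos(p₁·p₂) ≈ 2.391 rad (137.0°).
Interpolate at f = 1/2 with slerp weights a = sin((1−f)δ)/sin δ ≈ 1.364, b = sin(fδ)/sin δ ≈ 1.364.
p = a·p₁ + b·p₂ ≈ (0.793, 0.473, -0.384); φ = arcsin(p_z) ≈ -22.55°, λ = atan2(p_y, p_x) ≈ 30.82°.

≈ lat 23°S, lon 31°E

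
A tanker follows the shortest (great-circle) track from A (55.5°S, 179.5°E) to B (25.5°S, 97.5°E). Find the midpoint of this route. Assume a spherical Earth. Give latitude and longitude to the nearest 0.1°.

Write both endpoints as unit vectors p₁, p₂ with components (cos φ cos λ, cos φ sin λ, sin φ).
The central angle between the endpoints is δ = arccos(p₁·p₂) ≈ 1.131 rad (64.8°).
Interpolate at f = 1/2 with slerp weights a = sin((1−f)δ)/sin δ ≈ 0.592, b = sin(fδ)/sin δ ≈ 0.592.
p = a·p₁ + b·p₂ ≈ (-0.405, 0.533, -0.743); φ = arcsin(p_z) ≈ -47.98°, λ = atan2(p_y, p_x) ≈ 127.25°.

≈ (48.0°S, 127.2°E)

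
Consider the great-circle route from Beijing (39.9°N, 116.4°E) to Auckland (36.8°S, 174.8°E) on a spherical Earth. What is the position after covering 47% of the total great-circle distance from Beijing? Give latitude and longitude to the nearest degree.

Convert each endpoint to a unit vector on the sphere (x = cos φ cos λ, y = cos φ sin λ, z = sin φ).
The central angle between the endpoints is δ = arccos(p₁·p₂) ≈ 1.633 rad (93.6°).
Interpolate at f = 0.47 with slerp weights a = sin((1−f)δ)/sin δ ≈ 0.763, b = sin(fδ)/sin δ ≈ 0.696.
p = a·p₁ + b·p₂ ≈ (-0.815, 0.575, 0.073); φ = arcsin(p_z) ≈ 4.16°, λ = atan2(p_y, p_x) ≈ 144.81°.

≈ 4°N, 145°E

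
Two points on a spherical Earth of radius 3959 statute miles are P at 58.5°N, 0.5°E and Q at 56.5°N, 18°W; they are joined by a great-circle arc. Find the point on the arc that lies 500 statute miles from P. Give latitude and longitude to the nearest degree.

≈ 57°N, 13°W

Convert each endpoint to a unit vector on the sphere (x = cos φ cos λ, y = cos φ sin λ, z = sin φ).
The central angle between the endpoints is δ = arccos(p₁·p₂) ≈ 0.176 rad (10.1°). The total great-circle distance is δ·R ≈ 0.176 × 3959 ≈ 698 mi, so the target fraction is f = 500/698 ≈ 0.716.
Interpolate at f ≈ 0.716 with slerp weights a = sin((1−f)δ)/sin δ ≈ 0.285, b = sin(fδ)/sin δ ≈ 0.718.
p = a·p₁ + b·p₂ ≈ (0.526, -0.121, 0.842); φ = arcsin(p_z) ≈ 57.34°, λ = atan2(p_y, p_x) ≈ -12.97°.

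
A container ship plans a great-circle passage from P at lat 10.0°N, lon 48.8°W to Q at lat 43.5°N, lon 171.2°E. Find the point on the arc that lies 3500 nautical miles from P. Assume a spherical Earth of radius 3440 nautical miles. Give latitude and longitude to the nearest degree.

Convert each endpoint to a unit vector on the sphere (x = cos φ cos λ, y = cos φ sin λ, z = sin φ).
The central angle between the endpoints is δ = arccos(p₁·p₂) ≈ 2.013 rad (115.3°). The total great-circle distance is δ·R ≈ 2.013 × 3440 ≈ 6924 nmi, so the target fraction is f = 3500/6924 ≈ 0.506.
Interpolate at f ≈ 0.506 with slerp weights a = sin((1−f)δ)/sin δ ≈ 0.928, b = sin(fδ)/sin δ ≈ 0.941.
p = a·p₁ + b·p₂ ≈ (-0.073, -0.583, 0.809); φ = arcsin(p_z) ≈ 54.00°, λ = atan2(p_y, p_x) ≈ -97.10°.

≈ lat 54°N, lon 97°W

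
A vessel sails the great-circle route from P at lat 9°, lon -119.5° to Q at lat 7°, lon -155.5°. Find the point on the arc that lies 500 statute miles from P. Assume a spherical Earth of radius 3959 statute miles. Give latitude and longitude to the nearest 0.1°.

The haversine formula gives a central angle δ ≈ 0.623 rad (35.7°) between the endpoints. The total great-circle distance is δ·R ≈ 0.623 × 3959 ≈ 2466 mi, so the target fraction is f = 500/2466 ≈ 0.203.
Interpolate at f ≈ 0.203 with slerp weights a = sin((1−f)δ)/sin δ ≈ 0.817, b = sin(fδ)/sin δ ≈ 0.216.
p = a·p₁ + b·p₂ ≈ (-0.592, -0.791, 0.154); φ = arcsin(p_z) ≈ 8.86°, λ = atan2(p_y, p_x) ≈ -126.82°.

≈ lat 8.9°, lon -126.8°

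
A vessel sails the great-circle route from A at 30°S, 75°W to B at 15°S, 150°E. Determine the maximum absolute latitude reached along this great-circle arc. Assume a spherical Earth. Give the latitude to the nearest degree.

The great circle lies in the plane with unit normal n̂ = (p₁ × p₂)/|p₁ × p₂|.
Here n̂_z ≈ -0.667; the vertex latitude is φ_max = arccos|n̂_z| ≈ 48.2°.

≈ 48°S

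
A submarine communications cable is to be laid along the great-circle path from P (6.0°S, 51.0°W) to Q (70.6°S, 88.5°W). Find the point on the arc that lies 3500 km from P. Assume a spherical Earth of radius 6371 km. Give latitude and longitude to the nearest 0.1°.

Write both endpoints as unit vectors p₁, p₂ with components (cos φ cos λ, cos φ sin λ, sin φ).
The central angle between the endpoints is δ = arccos(p₁·p₂) ≈ 1.202 rad (68.9°). The total great-circle distance is δ·R ≈ 1.202 × 6371 ≈ 7657 km, so the target fraction is f = 3500/7657 ≈ 0.457.
Interpolate at f ≈ 0.457 with slerp weights a = sin((1−f)δ)/sin δ ≈ 0.651, b = sin(fδ)/sin δ ≈ 0.560.
p = a·p₁ + b·p₂ ≈ (0.412, -0.689, -0.596); φ = arcsin(p_z) ≈ -36.59°, λ = atan2(p_y, p_x) ≈ -59.10°.

≈ (36.6°S, 59.1°W)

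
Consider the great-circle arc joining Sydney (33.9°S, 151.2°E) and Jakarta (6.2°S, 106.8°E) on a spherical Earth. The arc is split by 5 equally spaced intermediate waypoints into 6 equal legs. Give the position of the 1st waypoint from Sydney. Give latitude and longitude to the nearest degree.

From cos δ = sin φ₁ sin φ₂ + cos φ₁ cos φ₂ cos Δλ, the central angle is δ ≈ 0.863 rad (49.5°).
Interpolate at f = 1/6 with slerp weights a = sin((1−f)δ)/sin δ ≈ 0.867, b = sin(fδ)/sin δ ≈ 0.189.
p = a·p₁ + b·p₂ ≈ (-0.685, 0.526, -0.504); φ = arcsin(p_z) ≈ -30.26°, λ = atan2(p_y, p_x) ≈ 142.46°.

≈ 30°S, 142°E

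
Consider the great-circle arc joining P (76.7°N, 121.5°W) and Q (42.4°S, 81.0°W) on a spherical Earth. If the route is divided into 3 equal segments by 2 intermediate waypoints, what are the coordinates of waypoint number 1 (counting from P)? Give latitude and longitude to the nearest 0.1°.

≈ (38.0°N, 93.7°W)

The haversine formula gives a central angle δ ≈ 2.126 rad (121.8°) between the endpoints.
Interpolate at f = 1/3 with slerp weights a = sin((1−f)δ)/sin δ ≈ 1.163, b = sin(fδ)/sin δ ≈ 0.766.
p = a·p₁ + b·p₂ ≈ (-0.051, -0.787, 0.615); φ = arcsin(p_z) ≈ 37.97°, λ = atan2(p_y, p_x) ≈ -93.73°.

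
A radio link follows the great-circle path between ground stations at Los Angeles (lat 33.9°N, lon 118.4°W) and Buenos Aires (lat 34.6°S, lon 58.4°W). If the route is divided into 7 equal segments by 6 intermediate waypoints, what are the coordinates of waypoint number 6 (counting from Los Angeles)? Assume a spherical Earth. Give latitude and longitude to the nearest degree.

≈ lat 25°S, lon 68°W

Convert each endpoint to a unit vector on the sphere (x = cos φ cos λ, y = cos φ sin λ, z = sin φ).
The central angle between the endpoints is δ = arccos(p₁·p₂) ≈ 1.546 rad (88.6°).
Interpolate at f = 6/7 with slerp weights a = sin((1−f)δ)/sin δ ≈ 0.219, b = sin(fδ)/sin δ ≈ 0.970.
p = a·p₁ + b·p₂ ≈ (0.332, -0.840, -0.429); φ = arcsin(p_z) ≈ -25.39°, λ = atan2(p_y, p_x) ≈ -68.44°.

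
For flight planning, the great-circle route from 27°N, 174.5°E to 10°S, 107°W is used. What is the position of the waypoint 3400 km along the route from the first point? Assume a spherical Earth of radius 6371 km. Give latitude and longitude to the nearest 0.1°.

The haversine formula gives a central angle δ ≈ 1.475 rad (84.5°) between the endpoints. The total great-circle distance is δ·R ≈ 1.475 × 6371 ≈ 9394 km, so the target fraction is f = 3400/9394 ≈ 0.362.
Interpolate at f ≈ 0.362 with slerp weights a = sin((1−f)δ)/sin δ ≈ 0.812, b = sin(fδ)/sin δ ≈ 0.511.
p = a·p₁ + b·p₂ ≈ (-0.867, -0.412, 0.280); φ = arcsin(p_z) ≈ 16.25°, λ = atan2(p_y, p_x) ≈ -154.59°.

≈ 16.2°N, 154.6°W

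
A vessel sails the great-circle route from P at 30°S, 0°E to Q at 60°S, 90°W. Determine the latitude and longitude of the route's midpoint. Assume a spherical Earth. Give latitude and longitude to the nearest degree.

Convert each endpoint to a unit vector on the sphere (x = cos φ cos λ, y = cos φ sin λ, z = sin φ).
The central angle between the endpoints is δ = arccos(p₁·p₂) ≈ 1.123 rad (64.3°).
Interpolate at f = 1/2 with slerp weights a = sin((1−f)δ)/sin δ ≈ 0.591, b = sin(fδ)/sin δ ≈ 0.591.
p = a·p₁ + b·p₂ ≈ (0.512, -0.295, -0.807); φ = arcsin(p_z) ≈ -53.79°, λ = atan2(p_y, p_x) ≈ -30.00°.

≈ 54°S, 30°W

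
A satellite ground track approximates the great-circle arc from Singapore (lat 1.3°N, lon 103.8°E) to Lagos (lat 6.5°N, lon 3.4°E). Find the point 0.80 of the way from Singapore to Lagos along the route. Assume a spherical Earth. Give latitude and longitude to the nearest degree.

≈ lat 7°N, lon 24°E

Convert each endpoint to a unit vector on the sphere (x = cos φ cos λ, y = cos φ sin λ, z = sin φ).
The central angle between the endpoints is δ = arccos(p₁·p₂) ≈ 1.748 rad (100.2°).
Interpolate at f = 0.80 with slerp weights a = sin((1−f)δ)/sin δ ≈ 0.348, b = sin(fδ)/sin δ ≈ 1.001.
p = a·p₁ + b·p₂ ≈ (0.910, 0.397, 0.121); φ = arcsin(p_z) ≈ 6.96°, λ = atan2(p_y, p_x) ≈ 23.57°.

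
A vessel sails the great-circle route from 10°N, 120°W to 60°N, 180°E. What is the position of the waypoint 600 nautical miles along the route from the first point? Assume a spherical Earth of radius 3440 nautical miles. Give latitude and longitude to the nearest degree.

Write both endpoints as unit vectors p₁, p₂ with components (cos φ cos λ, cos φ sin λ, sin φ).
The central angle between the endpoints is δ = arccos(p₁·p₂) ≈ 1.163 rad (66.6°). The total great-circle distance is δ·R ≈ 1.163 × 3440 ≈ 4001 nmi, so the target fraction is f = 600/4001 ≈ 0.150.
Interpolate at f ≈ 0.150 with slerp weights a = sin((1−f)δ)/sin δ ≈ 0.910, b = sin(fδ)/sin δ ≈ 0.189.
p = a·p₁ + b·p₂ ≈ (-0.543, -0.776, 0.322); φ = arcsin(p_z) ≈ 18.77°, λ = atan2(p_y, p_x) ≈ -124.96°.

≈ 19°N, 125°W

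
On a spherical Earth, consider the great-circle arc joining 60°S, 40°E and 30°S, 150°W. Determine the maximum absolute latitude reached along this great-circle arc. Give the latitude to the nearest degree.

≈ 86°S

The great circle lies in the plane with unit normal n̂ = (p₁ × p₂)/|p₁ × p₂|.
Here n̂_z ≈ +0.075; the vertex latitude is φ_max = arccos|n̂_z| ≈ 85.7°.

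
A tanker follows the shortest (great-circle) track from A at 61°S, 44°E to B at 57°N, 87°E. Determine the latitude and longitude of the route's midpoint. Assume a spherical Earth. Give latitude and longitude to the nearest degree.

≈ 2°S, 67°E

Write both endpoints as unit vectors p₁, p₂ with components (cos φ cos λ, cos φ sin λ, sin φ).
The central angle between the endpoints is δ = arccos(p₁·p₂) ≈ 2.142 rad (122.7°).
Interpolate at f = 1/2 with slerp weights a = sin((1−f)δ)/sin δ ≈ 1.043, b = sin(fδ)/sin δ ≈ 1.043.
p = a·p₁ + b·p₂ ≈ (0.393, 0.919, -0.037); φ = arcsin(p_z) ≈ -2.15°, λ = atan2(p_y, p_x) ≈ 66.81°.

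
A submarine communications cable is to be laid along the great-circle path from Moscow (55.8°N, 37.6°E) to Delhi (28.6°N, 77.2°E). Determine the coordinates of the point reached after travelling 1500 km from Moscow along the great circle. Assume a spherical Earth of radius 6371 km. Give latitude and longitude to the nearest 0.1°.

≈ 48.1°N, 55.6°E

From cos δ = sin φ₁ sin φ₂ + cos φ₁ cos φ₂ cos Δλ, the central angle is δ ≈ 0.682 rad (39.1°). The total great-circle distance is δ·R ≈ 0.682 × 6371 ≈ 4347 km, so the target fraction is f = 1500/4347 ≈ 0.345.
Interpolate at f ≈ 0.345 with slerp weights a = sin((1−f)δ)/sin δ ≈ 0.685, b = sin(fδ)/sin δ ≈ 0.370.
p = a·p₁ + b·p₂ ≈ (0.377, 0.552, 0.744); φ = arcsin(p_z) ≈ 48.06°, λ = atan2(p_y, p_x) ≈ 55.65°.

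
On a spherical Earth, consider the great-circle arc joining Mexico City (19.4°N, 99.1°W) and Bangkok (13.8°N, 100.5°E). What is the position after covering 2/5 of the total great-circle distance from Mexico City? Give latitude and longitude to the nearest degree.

From cos δ = sin φ₁ sin φ₂ + cos φ₁ cos φ₂ cos Δλ, the central angle is δ ≈ 2.471 rad (141.6°).
Interpolate at f = 2/5 with slerp weights a = sin((1−f)δ)/sin δ ≈ 1.604, b = sin(fδ)/sin δ ≈ 1.345.
p = a·p₁ + b·p₂ ≈ (-0.477, -0.210, 0.853); φ = arcsin(p_z) ≈ 58.59°, λ = atan2(p_y, p_x) ≈ -156.28°.

≈ 59°N, 156°W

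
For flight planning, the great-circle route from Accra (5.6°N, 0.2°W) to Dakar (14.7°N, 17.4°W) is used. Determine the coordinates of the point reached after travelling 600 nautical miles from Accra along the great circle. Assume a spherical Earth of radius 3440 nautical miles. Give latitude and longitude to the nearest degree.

From cos δ = sin φ₁ sin φ₂ + cos φ₁ cos φ₂ cos Δλ, the central angle is δ ≈ 0.335 rad (19.2°). The total great-circle distance is δ·R ≈ 0.335 × 3440 ≈ 1153 nmi, so the target fraction is f = 600/1153 ≈ 0.520.
Interpolate at f ≈ 0.520 with slerp weights a = sin((1−f)δ)/sin δ ≈ 0.487, b = sin(fδ)/sin δ ≈ 0.528.
p = a·p₁ + b·p₂ ≈ (0.971, -0.154, 0.181); φ = arcsin(p_z) ≈ 10.45°, λ = atan2(p_y, p_x) ≈ -9.03°.

≈ (10°N, 9°W)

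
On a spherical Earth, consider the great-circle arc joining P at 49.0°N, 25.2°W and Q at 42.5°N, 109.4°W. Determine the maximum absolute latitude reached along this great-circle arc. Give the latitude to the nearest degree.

The great circle lies in the plane with unit normal n̂ = (p₁ × p₂)/|p₁ × p₂|.
Here n̂_z ≈ -0.580; the vertex latitude is φ_max = arccos|n̂_z| ≈ 54.5°.

≈ 55°N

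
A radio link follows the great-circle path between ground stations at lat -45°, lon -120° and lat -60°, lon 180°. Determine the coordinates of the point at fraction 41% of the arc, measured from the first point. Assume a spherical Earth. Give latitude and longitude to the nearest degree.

≈ lat -55°, lon -139°

From cos δ = sin φ₁ sin φ₂ + cos φ₁ cos φ₂ cos Δλ, the central angle is δ ≈ 0.661 rad (37.9°).
Interpolate at f = 0.41 with slerp weights a = sin((1−f)δ)/sin δ ≈ 0.619, b = sin(fδ)/sin δ ≈ 0.436.
p = a·p₁ + b·p₂ ≈ (-0.437, -0.379, -0.816); φ = arcsin(p_z) ≈ -54.65°, λ = atan2(p_y, p_x) ≈ -139.05°.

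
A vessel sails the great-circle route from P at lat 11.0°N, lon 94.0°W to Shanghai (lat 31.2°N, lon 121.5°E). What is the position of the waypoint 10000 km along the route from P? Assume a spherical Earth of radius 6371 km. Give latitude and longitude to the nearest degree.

≈ lat 51°N, lon 162°E

Convert each endpoint to a unit vector on the sphere (x = cos φ cos λ, y = cos φ sin λ, z = sin φ).
The central angle between the endpoints is δ = arccos(p₁·p₂) ≈ 2.195 rad (125.8°). The total great-circle distance is δ·R ≈ 2.195 × 6371 ≈ 13987 km, so the target fraction is f = 10000/13987 ≈ 0.715.
Interpolate at f ≈ 0.715 with slerp weights a = sin((1−f)δ)/sin δ ≈ 0.722, b = sin(fδ)/sin δ ≈ 1.233.
p = a·p₁ + b·p₂ ≈ (-0.600, 0.192, 0.776); φ = arcsin(p_z) ≈ 50.93°, λ = atan2(p_y, p_x) ≈ 162.26°.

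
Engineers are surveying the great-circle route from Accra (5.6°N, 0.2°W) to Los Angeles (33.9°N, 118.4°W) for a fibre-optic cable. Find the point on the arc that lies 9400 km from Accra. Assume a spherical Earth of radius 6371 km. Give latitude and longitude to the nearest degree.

Convert each endpoint to a unit vector on the sphere (x = cos φ cos λ, y = cos φ sin λ, z = sin φ).
The central angle between the endpoints is δ = arccos(p₁·p₂) ≈ 1.913 rad (109.6°). The total great-circle distance is δ·R ≈ 1.913 × 6371 ≈ 12190 km, so the target fraction is f = 9400/12190 ≈ 0.771.
Interpolate at f ≈ 0.771 with slerp weights a = sin((1−f)δ)/sin δ ≈ 0.450, b = sin(fδ)/sin δ ≈ 1.057.
p = a·p₁ + b·p₂ ≈ (0.031, -0.773, 0.633); φ = arcsin(p_z) ≈ 39.30°, λ = atan2(p_y, p_x) ≈ -87.71°.

≈ 39°N, 88°W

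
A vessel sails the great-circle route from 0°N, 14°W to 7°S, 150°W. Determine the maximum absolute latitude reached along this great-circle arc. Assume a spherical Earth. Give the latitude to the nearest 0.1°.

≈ 10.0°S

The great circle lies in the plane with unit normal n̂ = (p₁ × p₂)/|p₁ × p₂|.
Here n̂_z ≈ -0.985; the vertex latitude is φ_max = arccos|n̂_z| ≈ 10.0°.
Check via Clairaut: cos φ_max = |cos φ₁| · sin C = cos(0.0°)·sin(100.0°) ≈ 0.985, again giving ≈ 10.0°.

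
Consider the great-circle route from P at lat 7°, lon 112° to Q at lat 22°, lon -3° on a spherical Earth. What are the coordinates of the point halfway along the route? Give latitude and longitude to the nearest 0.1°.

Write both endpoints as unit vectors p₁, p₂ with components (cos φ cos λ, cos φ sin λ, sin φ).
The central angle between the endpoints is δ = arccos(p₁·p₂) ≈ 1.921 rad (110.1°).
Interpolate at f = 1/2 with slerp weights a = sin((1−f)δ)/sin δ ≈ 0.873, b = sin(fδ)/sin δ ≈ 0.873.
p = a·p₁ + b·p₂ ≈ (0.483, 0.761, 0.433); φ = arcsin(p_z) ≈ 25.67°, λ = atan2(p_y, p_x) ≈ 57.56°.

≈ lat 25.7°, lon 57.6°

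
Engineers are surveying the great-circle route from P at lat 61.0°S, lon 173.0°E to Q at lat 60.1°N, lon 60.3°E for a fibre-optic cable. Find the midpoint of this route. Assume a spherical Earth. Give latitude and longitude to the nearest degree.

Convert each endpoint to a unit vector on the sphere (x = cos φ cos λ, y = cos φ sin λ, z = sin φ).
The central angle between the endpoints is δ = arccos(p₁·p₂) ≈ 2.590 rad (148.4°).
Interpolate at f = 1/2 with slerp weights a = sin((1−f)δ)/sin δ ≈ 1.835, b = sin(fδ)/sin δ ≈ 1.835.
p = a·p₁ + b·p₂ ≈ (-0.430, 0.903, -0.014); φ = arcsin(p_z) ≈ -0.81°, λ = atan2(p_y, p_x) ≈ 115.45°.

≈ lat 1°S, lon 115°E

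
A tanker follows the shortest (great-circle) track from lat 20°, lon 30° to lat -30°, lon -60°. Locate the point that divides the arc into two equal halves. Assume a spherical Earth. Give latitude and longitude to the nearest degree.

≈ lat -7°, lon -13°

Convert each endpoint to a unit vector on the sphere (x = cos φ cos λ, y = cos φ sin λ, z = sin φ).
The central angle between the endpoints is δ = arccos(p₁·p₂) ≈ 1.743 rad (99.8°).
Interpolate at f = 1/2 with slerp weights a = sin((1−f)δ)/sin δ ≈ 0.777, b = sin(fδ)/sin δ ≈ 0.777.
p = a·p₁ + b·p₂ ≈ (0.968, -0.218, -0.123); φ = arcsin(p_z) ≈ -7.05°, λ = atan2(p_y, p_x) ≈ -12.66°.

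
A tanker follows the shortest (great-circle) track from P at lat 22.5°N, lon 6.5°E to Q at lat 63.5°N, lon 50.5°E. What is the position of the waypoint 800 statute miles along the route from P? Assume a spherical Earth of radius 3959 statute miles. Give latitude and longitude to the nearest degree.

≈ lat 33°N, lon 12°E

Write both endpoints as unit vectors p₁, p₂ with components (cos φ cos λ, cos φ sin λ, sin φ).
The central angle between the endpoints is δ = arccos(p₁·p₂) ≈ 0.878 rad (50.3°). The total great-circle distance is δ·R ≈ 0.878 × 3959 ≈ 3474 mi, so the target fraction is f = 800/3474 ≈ 0.230.
Interpolate at f ≈ 0.230 with slerp weights a = sin((1−f)δ)/sin δ ≈ 0.813, b = sin(fδ)/sin δ ≈ 0.261.
p = a·p₁ + b·p₂ ≈ (0.820, 0.175, 0.545); φ = arcsin(p_z) ≈ 33.00°, λ = atan2(p_y, p_x) ≈ 12.03°.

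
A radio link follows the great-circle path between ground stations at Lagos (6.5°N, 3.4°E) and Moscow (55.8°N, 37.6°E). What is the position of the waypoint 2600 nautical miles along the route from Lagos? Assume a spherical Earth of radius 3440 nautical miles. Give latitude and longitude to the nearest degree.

Write both endpoints as unit vectors p₁, p₂ with components (cos φ cos λ, cos φ sin λ, sin φ).
The central angle between the endpoints is δ = arccos(p₁·p₂) ≈ 0.982 rad (56.3°). The total great-circle distance is δ·R ≈ 0.982 × 3440 ≈ 3377 nmi, so the target fraction is f = 2600/3377 ≈ 0.770.
Interpolate at f ≈ 0.770 with slerp weights a = sin((1−f)δ)/sin δ ≈ 0.269, b = sin(fδ)/sin δ ≈ 0.825.
p = a·p₁ + b·p₂ ≈ (0.635, 0.299, 0.713); φ = arcsin(p_z) ≈ 45.46°, λ = atan2(p_y, p_x) ≈ 25.21°.

≈ 45°N, 25°E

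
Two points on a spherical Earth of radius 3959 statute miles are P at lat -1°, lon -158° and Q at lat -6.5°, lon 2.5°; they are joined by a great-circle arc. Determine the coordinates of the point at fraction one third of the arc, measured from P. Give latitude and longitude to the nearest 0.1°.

≈ lat -17.5°, lon -106.7°

Write both endpoints as unit vectors p₁, p₂ with components (cos φ cos λ, cos φ sin λ, sin φ).
The central angle between the endpoints is δ = arccos(p₁·p₂) ≈ 2.778 rad (159.1°).
Interpolate at f = 1/3 with slerp weights a = sin((1−f)δ)/sin δ ≈ 2.698, b = sin(fδ)/sin δ ≈ 2.244.
p = a·p₁ + b·p₂ ≈ (-0.274, -0.913, -0.301); φ = arcsin(p_z) ≈ -17.53°, λ = atan2(p_y, p_x) ≈ -106.68°.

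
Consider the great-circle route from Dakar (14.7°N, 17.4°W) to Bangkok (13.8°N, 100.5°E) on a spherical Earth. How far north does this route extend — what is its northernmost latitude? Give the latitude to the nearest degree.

≈ 26°N

The great circle lies in the plane with unit normal n̂ = (p₁ × p₂)/|p₁ × p₂|.
Here n̂_z ≈ +0.897; the vertex latitude is φ_max = arccos|n̂_z| ≈ 26.2°.
Check via Clairaut: cos φ_max = |cos φ₁| · sin C = cos(14.7°)·sin(68.0°) ≈ 0.897, again giving ≈ 26.2°.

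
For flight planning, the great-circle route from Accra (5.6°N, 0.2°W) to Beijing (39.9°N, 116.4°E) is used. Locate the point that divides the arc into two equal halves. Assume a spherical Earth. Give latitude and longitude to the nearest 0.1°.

Write both endpoints as unit vectors p₁, p₂ with components (cos φ cos λ, cos φ sin λ, sin φ).
The central angle between the endpoints is δ = arccos(p₁·p₂) ≈ 1.854 rad (106.2°).
Interpolate at f = 1/2 with slerp weights a = sin((1−f)δ)/sin δ ≈ 0.833, b = sin(fδ)/sin δ ≈ 0.833.
p = a·p₁ + b·p₂ ≈ (0.545, 0.569, 0.616); φ = arcsin(p_z) ≈ 37.99°, λ = atan2(p_y, p_x) ≈ 46.27°.

≈ (38.0°N, 46.3°E)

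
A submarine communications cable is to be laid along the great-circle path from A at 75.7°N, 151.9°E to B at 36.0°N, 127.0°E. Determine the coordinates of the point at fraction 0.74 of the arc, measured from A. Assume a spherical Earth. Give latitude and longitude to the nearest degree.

≈ 47°N, 129°E

Convert each endpoint to a unit vector on the sphere (x = cos φ cos λ, y = cos φ sin λ, z = sin φ).
The central angle between the endpoints is δ = arccos(p₁·p₂) ≈ 0.721 rad (41.3°).
Interpolate at f = 0.74 with slerp weights a = sin((1−f)δ)/sin δ ≈ 0.282, b = sin(fδ)/sin δ ≈ 0.770.
p = a·p₁ + b·p₂ ≈ (-0.437, 0.531, 0.726); φ = arcsin(p_z) ≈ 46.59°, λ = atan2(p_y, p_x) ≈ 129.45°.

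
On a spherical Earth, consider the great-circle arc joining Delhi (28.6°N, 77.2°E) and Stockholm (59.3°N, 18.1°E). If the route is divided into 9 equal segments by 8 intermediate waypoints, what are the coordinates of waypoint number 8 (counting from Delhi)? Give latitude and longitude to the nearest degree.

Write both endpoints as unit vectors p₁, p₂ with components (cos φ cos λ, cos φ sin λ, sin φ).
The central angle between the endpoints is δ = arccos(p₁·p₂) ≈ 0.874 rad (50.1°).
Interpolate at f = 8/9 with slerp weights a = sin((1−f)δ)/sin δ ≈ 0.126, b = sin(fδ)/sin δ ≈ 0.914.
p = a·p₁ + b·p₂ ≈ (0.468, 0.253, 0.847); φ = arcsin(p_z) ≈ 57.84°, λ = atan2(p_y, p_x) ≈ 28.41°.

≈ 58°N, 28°E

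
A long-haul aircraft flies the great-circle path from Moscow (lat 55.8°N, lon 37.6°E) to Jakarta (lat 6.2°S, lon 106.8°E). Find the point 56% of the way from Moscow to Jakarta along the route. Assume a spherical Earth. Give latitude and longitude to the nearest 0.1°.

Write both endpoints as unit vectors p₁, p₂ with components (cos φ cos λ, cos φ sin λ, sin φ).
The central angle between the endpoints is δ = arccos(p₁·p₂) ≈ 1.461 rad (83.7°).
Interpolate at f = 0.56 with slerp weights a = sin((1−f)δ)/sin δ ≈ 0.603, b = sin(fδ)/sin δ ≈ 0.734.
p = a·p₁ + b·p₂ ≈ (0.058, 0.906, 0.420); φ = arcsin(p_z) ≈ 24.81°, λ = atan2(p_y, p_x) ≈ 86.36°.

≈ lat 24.8°N, lon 86.4°E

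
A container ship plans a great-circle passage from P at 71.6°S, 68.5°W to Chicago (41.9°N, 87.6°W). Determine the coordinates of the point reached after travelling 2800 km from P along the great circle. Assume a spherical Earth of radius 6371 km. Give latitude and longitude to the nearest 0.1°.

The haversine formula gives a central angle δ ≈ 1.995 rad (114.3°) between the endpoints. The total great-circle distance is δ·R ≈ 1.995 × 6371 ≈ 12711 km, so the target fraction is f = 2800/12711 ≈ 0.220.
Interpolate at f ≈ 0.220 with slerp weights a = sin((1−f)δ)/sin δ ≈ 1.097, b = sin(fδ)/sin δ ≈ 0.467.
p = a·p₁ + b·p₂ ≈ (0.141, -0.669, -0.729); φ = arcsin(p_z) ≈ -46.83°, λ = atan2(p_y, p_x) ≈ -78.07°.

≈ 46.8°S, 78.1°W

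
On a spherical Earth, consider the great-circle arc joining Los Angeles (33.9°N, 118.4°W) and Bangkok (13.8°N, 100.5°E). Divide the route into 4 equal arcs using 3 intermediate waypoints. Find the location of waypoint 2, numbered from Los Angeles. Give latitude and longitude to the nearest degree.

The haversine formula gives a central angle δ ≈ 2.088 rad (119.6°) between the endpoints.
Interpolate at f = 2/4 with slerp weights a = sin((1−f)δ)/sin δ ≈ 0.994, b = sin(fδ)/sin δ ≈ 0.994.
p = a·p₁ + b·p₂ ≈ (-0.568, 0.223, 0.792); φ = arcsin(p_z) ≈ 52.35°, λ = atan2(p_y, p_x) ≈ 158.54°.

≈ (52°N, 159°E)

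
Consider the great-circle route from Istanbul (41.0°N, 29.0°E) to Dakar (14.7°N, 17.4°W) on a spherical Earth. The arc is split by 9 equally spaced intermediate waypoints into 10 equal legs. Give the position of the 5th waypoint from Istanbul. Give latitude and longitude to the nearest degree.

≈ 30°N, 3°E

The haversine formula gives a central angle δ ≈ 0.837 rad (47.9°) between the endpoints.
Interpolate at f = 5/10 with slerp weights a = sin((1−f)δ)/sin δ ≈ 0.547, b = sin(fδ)/sin δ ≈ 0.547.
p = a·p₁ + b·p₂ ≈ (0.866, 0.042, 0.498); φ = arcsin(p_z) ≈ 29.86°, λ = atan2(p_y, p_x) ≈ 2.77°.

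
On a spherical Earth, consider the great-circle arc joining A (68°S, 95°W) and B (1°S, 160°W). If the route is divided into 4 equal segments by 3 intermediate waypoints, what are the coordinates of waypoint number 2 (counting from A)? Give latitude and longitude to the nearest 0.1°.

≈ (38.1°S, 143.7°W)

Write both endpoints as unit vectors p₁, p₂ with components (cos φ cos λ, cos φ sin λ, sin φ).
The central angle between the endpoints is δ = arccos(p₁·p₂) ≈ 1.395 rad (80.0°).
Interpolate at f = 2/4 with slerp weights a = sin((1−f)δ)/sin δ ≈ 0.652, b = sin(fδ)/sin δ ≈ 0.652.
p = a·p₁ + b·p₂ ≈ (-0.634, -0.467, -0.616); φ = arcsin(p_z) ≈ -38.05°, λ = atan2(p_y, p_x) ≈ -143.66°.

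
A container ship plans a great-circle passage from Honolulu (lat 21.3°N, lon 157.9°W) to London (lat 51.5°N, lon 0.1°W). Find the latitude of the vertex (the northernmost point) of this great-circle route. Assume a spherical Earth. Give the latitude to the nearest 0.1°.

≈ 76.9°N

The great circle lies in the plane with unit normal n̂ = (p₁ × p₂)/|p₁ × p₂|.
Here n̂_z ≈ +0.226; the vertex latitude is φ_max = arccos|n̂_z| ≈ 76.9°.
Check via Clairaut: cos φ_max = |cos φ₁| · sin C = cos(21.3°)·sin(14.1°) ≈ 0.226, again giving ≈ 76.9°.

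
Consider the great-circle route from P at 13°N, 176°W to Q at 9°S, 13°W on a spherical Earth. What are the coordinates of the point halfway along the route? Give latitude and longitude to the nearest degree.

From cos δ = sin φ₁ sin φ₂ + cos φ₁ cos φ₂ cos Δλ, the central angle is δ ≈ 2.842 rad (162.8°).
Interpolate at f = 1/2 with slerp weights a = sin((1−f)δ)/sin δ ≈ 3.352, b = sin(fδ)/sin δ ≈ 3.352.
p = a·p₁ + b·p₂ ≈ (-0.032, -0.973, 0.230); φ = arcsin(p_z) ≈ 13.28°, λ = atan2(p_y, p_x) ≈ -91.90°.

≈ 13°N, 92°W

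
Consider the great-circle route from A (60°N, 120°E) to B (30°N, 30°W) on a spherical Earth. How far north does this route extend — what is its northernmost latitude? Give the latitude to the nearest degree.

The great circle lies in the plane with unit normal n̂ = (p₁ × p₂)/|p₁ × p₂|.
Here n̂_z ≈ -0.217; the vertex latitude is φ_max = arccos|n̂_z| ≈ 77.5°.

≈ 77°N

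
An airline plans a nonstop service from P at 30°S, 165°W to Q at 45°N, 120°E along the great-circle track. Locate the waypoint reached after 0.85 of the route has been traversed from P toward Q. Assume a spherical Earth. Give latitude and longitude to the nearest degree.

Write both endpoints as unit vectors p₁, p₂ with components (cos φ cos λ, cos φ sin λ, sin φ).
The central angle between the endpoints is δ = arccos(p₁·p₂) ≈ 1.767 rad (101.2°).
Interpolate at f = 0.85 with slerp weights a = sin((1−f)δ)/sin δ ≈ 0.267, b = sin(fδ)/sin δ ≈ 1.017.
p = a·p₁ + b·p₂ ≈ (-0.583, 0.563, 0.586); φ = arcsin(p_z) ≈ 35.85°, λ = atan2(p_y, p_x) ≈ 136.00°.

≈ 36°N, 136°E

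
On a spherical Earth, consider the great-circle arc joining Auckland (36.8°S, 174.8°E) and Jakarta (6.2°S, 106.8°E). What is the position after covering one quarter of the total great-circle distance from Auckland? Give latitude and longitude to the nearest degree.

≈ 33°S, 155°E

Write both endpoints as unit vectors p₁, p₂ with components (cos φ cos λ, cos φ sin λ, sin φ).
The central angle between the endpoints is δ = arccos(p₁·p₂) ≈ 1.199 rad (68.7°).
Interpolate at f = 1/4 with slerp weights a = sin((1−f)δ)/sin δ ≈ 0.840, b = sin(fδ)/sin δ ≈ 0.317.
p = a·p₁ + b·p₂ ≈ (-0.761, 0.363, -0.538); φ = arcsin(p_z) ≈ -32.52°, λ = atan2(p_y, p_x) ≈ 154.52°.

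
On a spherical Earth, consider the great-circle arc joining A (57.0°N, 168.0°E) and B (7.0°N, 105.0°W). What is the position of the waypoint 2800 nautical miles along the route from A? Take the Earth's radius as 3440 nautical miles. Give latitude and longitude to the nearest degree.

Convert each endpoint to a unit vector on the sphere (x = cos φ cos λ, y = cos φ sin λ, z = sin φ).
The central angle between the endpoints is δ = arccos(p₁·p₂) ≈ 1.440 rad (82.5°). The total great-circle distance is δ·R ≈ 1.440 × 3440 ≈ 4953 nmi, so the target fraction is f = 2800/4953 ≈ 0.565.
Interpolate at f ≈ 0.565 with slerp weights a = sin((1−f)δ)/sin δ ≈ 0.591, b = sin(fδ)/sin δ ≈ 0.733.
p = a·p₁ + b·p₂ ≈ (-0.503, -0.636, 0.585); φ = arcsin(p_z) ≈ 35.80°, λ = atan2(p_y, p_x) ≈ -128.35°.

≈ (36°N, 128°W)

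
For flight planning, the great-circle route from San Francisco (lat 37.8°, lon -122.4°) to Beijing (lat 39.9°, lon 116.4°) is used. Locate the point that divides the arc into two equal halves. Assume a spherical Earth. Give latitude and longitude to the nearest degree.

From cos δ = sin φ₁ sin φ₂ + cos φ₁ cos φ₂ cos Δλ, the central angle is δ ≈ 1.492 rad (85.5°).
Interpolate at f = 1/2 with slerp weights a = sin((1−f)δ)/sin δ ≈ 0.681, b = sin(fδ)/sin δ ≈ 0.681.
p = a·p₁ + b·p₂ ≈ (-0.520, 0.014, 0.854); φ = arcsin(p_z) ≈ 58.63°, λ = atan2(p_y, p_x) ≈ 178.50°.

≈ lat 59°, lon 179°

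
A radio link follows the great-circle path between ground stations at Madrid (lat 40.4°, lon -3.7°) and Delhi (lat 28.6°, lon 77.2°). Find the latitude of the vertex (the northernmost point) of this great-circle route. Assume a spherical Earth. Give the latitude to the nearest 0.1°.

The great circle lies in the plane with unit normal n̂ = (p₁ × p₂)/|p₁ × p₂|.
Here n̂_z ≈ +0.726; the vertex latitude is φ_max = arccos|n̂_z| ≈ 43.4°.
Check via Clairaut: cos φ_max = |cos φ₁| · sin C = cos(40.4°)·sin(72.4°) ≈ 0.726, again giving ≈ 43.4°.

≈ 43.4°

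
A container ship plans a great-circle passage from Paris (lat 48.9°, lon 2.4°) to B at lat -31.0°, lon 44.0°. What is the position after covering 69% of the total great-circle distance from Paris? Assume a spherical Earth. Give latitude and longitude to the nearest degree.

≈ lat -6°, lon 32°

From cos δ = sin φ₁ sin φ₂ + cos φ₁ cos φ₂ cos Δλ, the central angle is δ ≈ 1.538 rad (88.1°).
Interpolate at f = 0.69 with slerp weights a = sin((1−f)δ)/sin δ ≈ 0.459, b = sin(fδ)/sin δ ≈ 0.873.
p = a·p₁ + b·p₂ ≈ (0.840, 0.533, -0.104); φ = arcsin(p_z) ≈ -5.96°, λ = atan2(p_y, p_x) ≈ 32.38°.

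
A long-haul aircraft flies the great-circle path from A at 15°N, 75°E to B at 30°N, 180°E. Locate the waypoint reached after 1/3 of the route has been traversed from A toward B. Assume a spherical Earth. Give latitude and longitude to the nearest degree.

≈ 30°N, 106°E

Write both endpoints as unit vectors p₁, p₂ with components (cos φ cos λ, cos φ sin λ, sin φ).
The central angle between the endpoints is δ = arccos(p₁·p₂) ≈ 1.658 rad (95.0°).
Interpolate at f = 1/3 with slerp weights a = sin((1−f)δ)/sin δ ≈ 0.897, b = sin(fδ)/sin δ ≈ 0.527.
p = a·p₁ + b·p₂ ≈ (-0.232, 0.837, 0.496); φ = arcsin(p_z) ≈ 29.71°, λ = atan2(p_y, p_x) ≈ 105.50°.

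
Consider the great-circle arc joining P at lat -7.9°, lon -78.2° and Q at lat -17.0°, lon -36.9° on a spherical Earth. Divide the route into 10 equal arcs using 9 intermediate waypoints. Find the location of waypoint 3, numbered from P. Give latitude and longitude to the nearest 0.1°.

≈ lat -11.3°, lon -66.1°

Write both endpoints as unit vectors p₁, p₂ with components (cos φ cos λ, cos φ sin λ, sin φ).
The central angle between the endpoints is δ = arccos(p₁·p₂) ≈ 0.720 rad (41.3°).
Interpolate at f = 3/10 with slerp weights a = sin((1−f)δ)/sin δ ≈ 0.732, b = sin(fδ)/sin δ ≈ 0.325.
p = a·p₁ + b·p₂ ≈ (0.397, -0.897, -0.196); φ = arcsin(p_z) ≈ -11.29°, λ = atan2(p_y, p_x) ≈ -66.12°.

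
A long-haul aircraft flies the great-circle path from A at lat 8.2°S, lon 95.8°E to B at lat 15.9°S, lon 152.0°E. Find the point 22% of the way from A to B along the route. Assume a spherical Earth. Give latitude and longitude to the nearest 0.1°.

≈ lat 10.9°S, lon 107.8°E

Write both endpoints as unit vectors p₁, p₂ with components (cos φ cos λ, cos φ sin λ, sin φ).
The central angle between the endpoints is δ = arccos(p₁·p₂) ≈ 0.966 rad (55.3°).
Interpolate at f = 0.22 with slerp weights a = sin((1−f)δ)/sin δ ≈ 0.832, b = sin(fδ)/sin δ ≈ 0.256.
p = a·p₁ + b·p₂ ≈ (-0.301, 0.935, -0.189); φ = arcsin(p_z) ≈ -10.89°, λ = atan2(p_y, p_x) ≈ 107.84°.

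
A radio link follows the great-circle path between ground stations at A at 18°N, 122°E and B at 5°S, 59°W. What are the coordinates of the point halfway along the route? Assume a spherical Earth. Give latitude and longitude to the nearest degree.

From cos δ = sin φ₁ sin φ₂ + cos φ₁ cos φ₂ cos Δλ, the central angle is δ ≈ 2.914 rad (167.0°).
Interpolate at f = 1/2 with slerp weights a = sin((1−f)δ)/sin δ ≈ 4.404, b = sin(fδ)/sin δ ≈ 4.404.
p = a·p₁ + b·p₂ ≈ (0.040, -0.209, 0.977); φ = arcsin(p_z) ≈ 77.74°, λ = atan2(p_y, p_x) ≈ -79.13°.

≈ 78°N, 79°W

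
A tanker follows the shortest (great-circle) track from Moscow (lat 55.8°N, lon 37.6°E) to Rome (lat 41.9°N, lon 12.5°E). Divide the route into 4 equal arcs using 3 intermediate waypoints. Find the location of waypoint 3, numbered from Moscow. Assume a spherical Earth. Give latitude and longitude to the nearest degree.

Write both endpoints as unit vectors p₁, p₂ with components (cos φ cos λ, cos φ sin λ, sin φ).
The central angle between the endpoints is δ = arccos(p₁·p₂) ≈ 0.373 rad (21.4°).
Interpolate at f = 3/4 with slerp weights a = sin((1−f)δ)/sin δ ≈ 0.256, b = sin(fδ)/sin δ ≈ 0.758.
p = a·p₁ + b·p₂ ≈ (0.664, 0.210, 0.717); φ = arcsin(p_z) ≈ 45.84°, λ = atan2(p_y, p_x) ≈ 17.52°.

≈ lat 46°N, lon 18°E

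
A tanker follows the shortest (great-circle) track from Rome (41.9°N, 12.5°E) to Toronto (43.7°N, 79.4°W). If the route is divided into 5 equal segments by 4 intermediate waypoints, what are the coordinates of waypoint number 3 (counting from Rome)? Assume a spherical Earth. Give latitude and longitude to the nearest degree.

Write both endpoints as unit vectors p₁, p₂ with components (cos φ cos λ, cos φ sin λ, sin φ).
The central angle between the endpoints is δ = arccos(p₁·p₂) ≈ 1.111 rad (63.7°).
Interpolate at f = 3/5 with slerp weights a = sin((1−f)δ)/sin δ ≈ 0.480, b = sin(fδ)/sin δ ≈ 0.690.
p = a·p₁ + b·p₂ ≈ (0.440, -0.413, 0.797); φ = arcsin(p_z) ≈ 52.86°, λ = atan2(p_y, p_x) ≈ -43.16°.

≈ (53°N, 43°W)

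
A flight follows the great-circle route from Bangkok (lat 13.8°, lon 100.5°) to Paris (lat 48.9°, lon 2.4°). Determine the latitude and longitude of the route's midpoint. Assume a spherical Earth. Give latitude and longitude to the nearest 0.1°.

≈ lat 42.2°, lon 64.0°

Write both endpoints as unit vectors p₁, p₂ with components (cos φ cos λ, cos φ sin λ, sin φ).
The central angle between the endpoints is δ = arccos(p₁·p₂) ≈ 1.481 rad (84.8°).
Interpolate at f = 1/2 with slerp weights a = sin((1−f)δ)/sin δ ≈ 0.677, b = sin(fδ)/sin δ ≈ 0.677.
p = a·p₁ + b·p₂ ≈ (0.325, 0.665, 0.672); φ = arcsin(p_z) ≈ 42.22°, λ = atan2(p_y, p_x) ≈ 63.97°.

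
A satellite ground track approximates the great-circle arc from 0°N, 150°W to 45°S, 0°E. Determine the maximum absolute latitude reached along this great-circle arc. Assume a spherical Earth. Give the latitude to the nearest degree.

≈ 63°S

The great circle lies in the plane with unit normal n̂ = (p₁ × p₂)/|p₁ × p₂|.
Here n̂_z ≈ +0.447; the vertex latitude is φ_max = arccos|n̂_z| ≈ 63.4°.
Check via Clairaut: cos φ_max = |cos φ₁| · sin C = cos(0.0°)·sin(153.4°) ≈ 0.447, again giving ≈ 63.4°.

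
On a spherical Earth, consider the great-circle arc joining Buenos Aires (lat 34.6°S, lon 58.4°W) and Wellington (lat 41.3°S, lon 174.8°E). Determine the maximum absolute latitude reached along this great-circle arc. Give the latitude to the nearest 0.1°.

≈ 60.3°S

The great circle lies in the plane with unit normal n̂ = (p₁ × p₂)/|p₁ × p₂|.
Here n̂_z ≈ -0.495; the vertex latitude is φ_max = arccos|n̂_z| ≈ 60.3°.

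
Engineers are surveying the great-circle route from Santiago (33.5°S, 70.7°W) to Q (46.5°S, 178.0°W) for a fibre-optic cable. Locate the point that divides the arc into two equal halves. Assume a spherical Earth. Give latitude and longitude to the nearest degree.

≈ (55°S, 117°W)

The haversine formula gives a central angle δ ≈ 1.339 rad (76.7°) between the endpoints.
Interpolate at f = 1/2 with slerp weights a = sin((1−f)δ)/sin δ ≈ 0.638, b = sin(fδ)/sin δ ≈ 0.638.
p = a·p₁ + b·p₂ ≈ (-0.263, -0.517, -0.814); φ = arcsin(p_z) ≈ -54.54°, λ = atan2(p_y, p_x) ≈ -116.95°.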